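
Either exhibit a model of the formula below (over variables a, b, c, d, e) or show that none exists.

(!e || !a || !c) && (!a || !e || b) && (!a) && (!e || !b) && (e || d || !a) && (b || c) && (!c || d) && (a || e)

a=false,  b=false,  c=true,  d=true,  e=true

Unit clause (!a) forces a = false.
Unit clause (e) forces e = true.
Unit clause (!b) forces b = false.
Unit clause (c) forces c = true.
Unit clause (d) forces d = true.
Every clause now holds.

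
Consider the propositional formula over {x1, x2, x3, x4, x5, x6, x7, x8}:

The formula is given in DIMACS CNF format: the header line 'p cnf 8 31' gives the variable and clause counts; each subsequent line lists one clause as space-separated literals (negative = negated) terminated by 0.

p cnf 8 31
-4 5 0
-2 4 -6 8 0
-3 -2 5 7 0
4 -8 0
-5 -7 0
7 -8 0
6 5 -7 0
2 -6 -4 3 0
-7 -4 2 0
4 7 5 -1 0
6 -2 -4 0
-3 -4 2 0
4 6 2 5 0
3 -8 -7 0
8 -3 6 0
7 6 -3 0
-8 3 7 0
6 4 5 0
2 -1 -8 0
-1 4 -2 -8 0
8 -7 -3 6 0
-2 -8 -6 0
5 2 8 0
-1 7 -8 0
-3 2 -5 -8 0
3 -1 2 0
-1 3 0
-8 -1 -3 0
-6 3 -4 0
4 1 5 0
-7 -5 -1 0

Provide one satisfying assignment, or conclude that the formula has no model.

Suppose x4 = False.
(¬x8) alone gives x8 = False.
Suppose x2 = False.
(x5) alone gives x5 = True.
(¬x7) alone gives x7 = False.
Suppose x3 = True.
(x6) alone gives x6 = True.
No clause remains; x1 is free.

x1: True,  x2: False,  x3: True,  x4: False,  x5: True,  x6: True,  x7: False,  x8: False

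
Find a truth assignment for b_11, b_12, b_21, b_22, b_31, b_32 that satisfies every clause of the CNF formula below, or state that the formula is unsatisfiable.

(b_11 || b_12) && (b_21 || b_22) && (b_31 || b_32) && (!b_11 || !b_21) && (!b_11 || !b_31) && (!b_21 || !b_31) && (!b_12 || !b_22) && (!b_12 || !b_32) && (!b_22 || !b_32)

Case b_11 = true:
Unit clause (!b_21) forces b_21 = false.
Unit clause (b_22) forces b_22 = true.
Unit clause (!b_31) forces b_31 = false.
Unit clause (b_32) forces b_32 = true.
That conflicts with the unit clause (!b_32).
So b_11 must be the other value — set b_11 = false.
Unit clause (b_12) forces b_12 = true.
Unit clause (!b_22) forces b_22 = false.
Unit clause (b_21) forces b_21 = true.
Unit clause (!b_31) forces b_31 = false.
Unit clause (b_32) forces b_32 = true.
That conflicts with the unit clause (!b_32).
Neither b_11 = true nor b_11 = false works.

UNSATISFIABLE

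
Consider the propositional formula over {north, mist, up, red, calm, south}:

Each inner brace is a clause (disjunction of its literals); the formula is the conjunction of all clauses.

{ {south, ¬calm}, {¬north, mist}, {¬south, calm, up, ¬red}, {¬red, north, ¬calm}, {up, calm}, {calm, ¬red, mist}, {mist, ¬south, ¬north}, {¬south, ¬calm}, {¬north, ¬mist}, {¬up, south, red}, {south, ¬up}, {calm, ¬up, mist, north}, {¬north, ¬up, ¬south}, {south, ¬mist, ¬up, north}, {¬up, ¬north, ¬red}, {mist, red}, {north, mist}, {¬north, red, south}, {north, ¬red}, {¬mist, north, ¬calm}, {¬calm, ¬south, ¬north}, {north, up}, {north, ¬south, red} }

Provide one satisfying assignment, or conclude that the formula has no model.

Suppose south = True.
From the singleton clause (¬calm), calm = False.
From the singleton clause (up), up = True.
From the singleton clause (¬north), north = False.
From the singleton clause (mist), mist = True.
From the singleton clause (¬red), red = False.
That conflicts with the unit clause (red).
So south must be the other value — set south = False.
From the singleton clause (¬calm), calm = False.
From the singleton clause (up), up = True.
That conflicts with the unit clause (¬up).
Either choice for south ends in contradiction.

UNSATISFIABLE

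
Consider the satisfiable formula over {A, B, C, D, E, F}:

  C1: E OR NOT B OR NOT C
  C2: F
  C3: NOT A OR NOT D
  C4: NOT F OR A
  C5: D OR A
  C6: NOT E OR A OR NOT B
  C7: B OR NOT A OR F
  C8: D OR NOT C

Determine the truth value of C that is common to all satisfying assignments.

False

Suppose C = true.
From the singleton clause (F), F = true.
From the singleton clause (A), A = true.
From the singleton clause (NOT D), D = false.
But (D) is also a unit clause — contradiction.
So every satisfying assignment has C = False.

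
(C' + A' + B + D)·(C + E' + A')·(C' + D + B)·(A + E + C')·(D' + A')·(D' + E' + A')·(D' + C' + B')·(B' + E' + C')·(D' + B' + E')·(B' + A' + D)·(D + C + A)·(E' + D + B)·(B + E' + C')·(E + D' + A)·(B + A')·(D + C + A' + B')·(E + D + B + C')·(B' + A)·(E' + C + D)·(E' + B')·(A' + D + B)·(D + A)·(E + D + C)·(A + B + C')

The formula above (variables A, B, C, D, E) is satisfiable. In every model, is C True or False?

False

Suppose C = 1.
Branch on D: set D = 1.
Unit clause (A') forces A = 0.
Unit clause (E) forces E = 1.
Unit clause (B') forces B = 0.
That conflicts with the unit clause (B).
That branch fails; take D = 0 instead.
Unit clause (B) forces B = 1.
Unit clause (E') forces E = 0.
Unit clause (A) forces A = 1.
That conflicts with the unit clause (A').
Neither D = 1 nor D = 0 works.
So every satisfying assignment has C = False.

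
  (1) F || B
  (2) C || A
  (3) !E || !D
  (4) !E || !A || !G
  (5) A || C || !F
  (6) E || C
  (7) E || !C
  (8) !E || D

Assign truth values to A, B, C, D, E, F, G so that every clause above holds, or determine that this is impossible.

Branch on F: set F = true.
Branch on C: set C = true.
Unit clause (E) forces E = true.
Unit clause (!D) forces D = false.
That conflicts with the unit clause (D).
Backtrack on C: now try C = false.
Unit clause (A) forces A = true.
Unit clause (E) forces E = true.
Unit clause (!D) forces D = false.
That conflicts with the unit clause (D).
Neither C = true nor C = false works.
Backtrack on F: now try F = false.
Unit clause (B) forces B = true.
Branch on C: set C = true.
Unit clause (E) forces E = true.
Unit clause (!D) forces D = false.
That conflicts with the unit clause (D).
Backtrack on C: now try C = false.
Unit clause (A) forces A = true.
Unit clause (E) forces E = true.
Unit clause (!D) forces D = false.
That conflicts with the unit clause (D).
Neither C = true nor C = false works.
Neither F = true nor F = false works.

UNSATISFIABLE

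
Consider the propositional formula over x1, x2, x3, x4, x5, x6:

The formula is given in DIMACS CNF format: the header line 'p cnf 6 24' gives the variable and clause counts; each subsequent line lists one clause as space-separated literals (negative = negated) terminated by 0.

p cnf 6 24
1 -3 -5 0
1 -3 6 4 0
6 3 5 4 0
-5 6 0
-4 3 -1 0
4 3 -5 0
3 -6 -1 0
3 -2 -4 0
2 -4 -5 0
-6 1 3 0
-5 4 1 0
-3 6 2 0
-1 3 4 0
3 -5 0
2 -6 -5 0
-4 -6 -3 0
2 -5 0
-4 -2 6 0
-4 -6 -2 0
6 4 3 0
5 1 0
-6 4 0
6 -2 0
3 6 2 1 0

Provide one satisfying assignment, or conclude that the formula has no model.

UNSATISFIABLE

Try x5 = False.
Unit clause (x1) forces x1 = True.
Try x4 = False.
Unit clause (x3) forces x3 = True.
Unit clause (¬x6) forces x6 = False.
Unit clause (x2) forces x2 = True.
That conflicts with the unit clause (¬x2).
Undo x4 and try x4 = True.
Unit clause (x3) forces x3 = True.
Unit clause (¬x6) forces x6 = False.
Unit clause (x2) forces x2 = True.
That conflicts with the unit clause (¬x2).
Neither x4 = True nor x4 = False works.
Undo x5 and try x5 = True.
Unit clause (x6) forces x6 = True.
Unit clause (x3) forces x3 = True.
Unit clause (x1) forces x1 = True.
Unit clause (x2) forces x2 = True.
Unit clause (¬x4) forces x4 = False.
That conflicts with the unit clause (x4).
Neither x5 = True nor x5 = False works.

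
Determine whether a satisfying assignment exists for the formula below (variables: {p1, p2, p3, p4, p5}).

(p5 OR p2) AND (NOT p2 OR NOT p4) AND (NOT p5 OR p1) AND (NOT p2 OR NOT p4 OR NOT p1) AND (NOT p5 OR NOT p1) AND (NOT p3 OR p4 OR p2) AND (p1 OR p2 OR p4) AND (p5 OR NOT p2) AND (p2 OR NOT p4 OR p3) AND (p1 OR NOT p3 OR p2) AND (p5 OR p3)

Unsatisfiable

Try p5 = true.
The clause (p1) is unit, so p1 = true.
But (NOT p1) is also a unit clause — contradiction.
Undo p5 and try p5 = false.
The clause (p2) is unit, so p2 = true.
But (NOT p2) is also a unit clause — contradiction.
Both values of p5 lead to a conflict.
No assignment satisfies every clause.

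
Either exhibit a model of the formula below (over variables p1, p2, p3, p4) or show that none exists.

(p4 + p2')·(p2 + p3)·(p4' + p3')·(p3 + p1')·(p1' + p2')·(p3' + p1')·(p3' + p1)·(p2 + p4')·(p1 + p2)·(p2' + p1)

UNSATISFIABLE

Suppose p4 = 1.
From the singleton clause (p3'), p3 = 0.
From the singleton clause (p2), p2 = 1.
From the singleton clause (p1'), p1 = 0.
Now (p1) is unsatisfied and unit — conflict.
Undo p4 and try p4 = 0.
From the singleton clause (p2'), p2 = 0.
From the singleton clause (p3), p3 = 1.
From the singleton clause (p1'), p1 = 0.
Now (p1) is unsatisfied and unit — conflict.
Both values of p4 lead to a conflict.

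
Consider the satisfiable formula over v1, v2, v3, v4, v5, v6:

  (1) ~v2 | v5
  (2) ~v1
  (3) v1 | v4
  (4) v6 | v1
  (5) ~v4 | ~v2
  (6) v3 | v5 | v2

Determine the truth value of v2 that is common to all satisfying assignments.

False

Suppose v2 = 1.
From the singleton clause (v5), v5 = 1.
From the singleton clause (~v1), v1 = 0.
From the singleton clause (v4), v4 = 1.
But (~v4) is also a unit clause — contradiction.
So every satisfying assignment has v2 = False.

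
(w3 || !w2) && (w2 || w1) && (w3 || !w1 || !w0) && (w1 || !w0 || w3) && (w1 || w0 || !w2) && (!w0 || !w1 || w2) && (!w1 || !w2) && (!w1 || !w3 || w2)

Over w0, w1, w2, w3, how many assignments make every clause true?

2

There are 2^4 = 16 truth assignments over (w0, w1, w2, w3).
Split on w3. With w3 = true, the clauses containing w3 are satisfied and !w3 drops from the rest; 1 of the 2^3 = 8 assignments to the other variables satisfy what remains.
With w3 = false, by the same count on the reduced clause set, 1 assignment works.
Total: 1 + 1 = 2.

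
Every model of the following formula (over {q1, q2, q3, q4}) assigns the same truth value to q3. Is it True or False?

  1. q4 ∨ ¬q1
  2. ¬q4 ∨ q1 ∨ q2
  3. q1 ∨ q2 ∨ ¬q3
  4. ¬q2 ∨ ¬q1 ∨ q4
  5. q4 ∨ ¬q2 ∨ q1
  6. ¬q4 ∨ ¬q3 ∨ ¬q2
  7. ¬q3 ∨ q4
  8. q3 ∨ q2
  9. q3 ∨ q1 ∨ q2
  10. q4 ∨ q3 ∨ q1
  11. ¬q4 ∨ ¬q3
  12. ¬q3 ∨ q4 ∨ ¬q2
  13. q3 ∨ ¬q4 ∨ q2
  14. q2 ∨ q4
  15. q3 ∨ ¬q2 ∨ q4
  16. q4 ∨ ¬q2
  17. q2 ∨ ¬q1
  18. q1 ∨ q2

False

Suppose q3 = True.
From the singleton clause (q4), q4 = True.
Now (¬q4) is unsatisfied and unit — conflict.
So every satisfying assignment has q3 = False.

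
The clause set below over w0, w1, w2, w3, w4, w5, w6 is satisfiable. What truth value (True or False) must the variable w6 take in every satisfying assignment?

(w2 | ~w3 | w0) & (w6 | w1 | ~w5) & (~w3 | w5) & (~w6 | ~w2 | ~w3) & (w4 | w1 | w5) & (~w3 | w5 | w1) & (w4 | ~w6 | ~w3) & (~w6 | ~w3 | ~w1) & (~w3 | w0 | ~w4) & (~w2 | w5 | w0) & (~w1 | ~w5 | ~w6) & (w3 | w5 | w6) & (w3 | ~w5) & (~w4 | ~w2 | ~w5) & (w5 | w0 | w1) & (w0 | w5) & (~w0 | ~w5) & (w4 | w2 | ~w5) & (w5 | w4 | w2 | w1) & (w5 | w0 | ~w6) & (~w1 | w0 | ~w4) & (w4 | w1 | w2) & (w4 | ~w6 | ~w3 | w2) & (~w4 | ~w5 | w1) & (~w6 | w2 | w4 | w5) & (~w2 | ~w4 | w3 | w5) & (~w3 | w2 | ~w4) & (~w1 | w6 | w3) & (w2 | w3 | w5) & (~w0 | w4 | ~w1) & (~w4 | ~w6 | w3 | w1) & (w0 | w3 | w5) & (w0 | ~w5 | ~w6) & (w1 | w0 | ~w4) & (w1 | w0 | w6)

False

Suppose w6 = 1.
Try w3 = 0.
The clause (~w5) is unit, so w5 = 0.
The clause (w0) is unit, so w0 = 1.
The clause (w2) is unit, so w2 = 1.
The clause (~w4) is unit, so w4 = 0.
The clause (w1) is unit, so w1 = 1.
But (~w1) is also a unit clause — contradiction.
That branch fails; take w3 = 1 instead.
The clause (w5) is unit, so w5 = 1.
The clause (~w2) is unit, so w2 = 0.
The clause (w0) is unit, so w0 = 1.
But (~w0) is also a unit clause — contradiction.
Both values of w3 lead to a conflict.
So every satisfying assignment has w6 = False.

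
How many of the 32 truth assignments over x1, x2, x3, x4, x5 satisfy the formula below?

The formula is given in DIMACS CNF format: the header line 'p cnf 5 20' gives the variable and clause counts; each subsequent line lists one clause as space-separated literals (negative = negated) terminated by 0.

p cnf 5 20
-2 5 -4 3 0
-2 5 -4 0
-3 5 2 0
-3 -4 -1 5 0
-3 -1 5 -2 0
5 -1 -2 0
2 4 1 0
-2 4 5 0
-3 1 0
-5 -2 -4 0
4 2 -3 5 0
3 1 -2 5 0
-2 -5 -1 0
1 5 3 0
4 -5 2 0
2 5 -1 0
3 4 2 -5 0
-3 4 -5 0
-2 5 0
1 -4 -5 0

There are 2^5 = 32 truth assignments over (x1, x2, x3, x4, x5).
Split on x1. With x1 = True, the clauses containing x1 are satisfied and ¬x1 drops from the rest; 2 of the 2^4 = 16 assignments to the other variables satisfy what remains.
With x1 = False, by the same count on the reduced clause set, 1 assignment works.
Total: 2 + 1 = 3.

3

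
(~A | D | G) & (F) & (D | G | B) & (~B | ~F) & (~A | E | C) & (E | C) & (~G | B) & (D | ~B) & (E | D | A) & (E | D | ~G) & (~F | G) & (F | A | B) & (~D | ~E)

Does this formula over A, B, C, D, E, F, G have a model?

(F) alone gives F = 1.
(~B) alone gives B = 0.
(~G) alone gives G = 0.
Now (G) is unsatisfied and unit — conflict.
No assignment satisfies every clause.

No, unsatisfiable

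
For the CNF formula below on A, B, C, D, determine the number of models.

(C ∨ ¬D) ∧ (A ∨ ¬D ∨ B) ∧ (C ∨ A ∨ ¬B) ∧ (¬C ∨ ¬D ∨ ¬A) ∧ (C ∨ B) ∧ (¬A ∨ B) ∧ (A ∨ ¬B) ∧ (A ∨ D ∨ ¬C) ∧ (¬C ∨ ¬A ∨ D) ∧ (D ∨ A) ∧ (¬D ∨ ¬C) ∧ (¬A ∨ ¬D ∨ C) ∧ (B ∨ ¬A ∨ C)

1

There are 2^4 = 16 truth assignments over (A, B, C, D).
Check each against the 13 clauses (columns in the order A, B, C, D):
  F F F F  ✗ fails (C ∨ B)
  F F F T  ✗ fails (C ∨ ¬D)
  F F T F  ✗ fails (A ∨ D ∨ ¬C)
  F F T T  ✗ fails (A ∨ ¬D ∨ B)
  F T F F  ✗ fails (C ∨ A ∨ ¬B)
  F T F T  ✗ fails (C ∨ ¬D)
  F T T F  ✗ fails (A ∨ ¬B)
  F T T T  ✗ fails (A ∨ ¬B)
  T F F F  ✗ fails (C ∨ B)
  T F F T  ✗ fails (C ∨ ¬D)
  T F T F  ✗ fails (¬A ∨ B)
  T F T T  ✗ fails (¬C ∨ ¬D ∨ ¬A)
  T T F F  ✓ satisfies all
  T T F T  ✗ fails (C ∨ ¬D)
  T T T F  ✗ fails (¬C ∨ ¬A ∨ D)
  T T T T  ✗ fails (¬C ∨ ¬D ∨ ¬A)
1 of the 16 rows is a model.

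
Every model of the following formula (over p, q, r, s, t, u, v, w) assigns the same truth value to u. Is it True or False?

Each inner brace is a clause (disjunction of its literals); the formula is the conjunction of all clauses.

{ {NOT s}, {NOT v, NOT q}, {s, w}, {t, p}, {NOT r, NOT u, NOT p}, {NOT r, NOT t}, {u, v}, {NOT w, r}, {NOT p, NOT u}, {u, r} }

False

Suppose u = true.
(NOT s) alone gives s = false.
(w) alone gives w = true.
(r) alone gives r = true.
(NOT p) alone gives p = false.
(t) alone gives t = true.
Now (NOT t) is unsatisfied and unit — conflict.
So every satisfying assignment has u = False.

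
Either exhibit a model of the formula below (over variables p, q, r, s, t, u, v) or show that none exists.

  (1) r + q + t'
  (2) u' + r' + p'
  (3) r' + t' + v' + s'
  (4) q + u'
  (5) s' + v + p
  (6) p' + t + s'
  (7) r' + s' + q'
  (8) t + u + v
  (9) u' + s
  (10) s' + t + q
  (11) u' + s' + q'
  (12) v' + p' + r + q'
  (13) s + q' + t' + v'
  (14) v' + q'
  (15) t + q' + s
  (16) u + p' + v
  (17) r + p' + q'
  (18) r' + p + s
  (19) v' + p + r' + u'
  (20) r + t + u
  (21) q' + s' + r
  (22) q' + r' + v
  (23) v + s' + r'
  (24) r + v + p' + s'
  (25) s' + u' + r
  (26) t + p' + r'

Branch on q: set q = 0.
Unit clause (u') forces u = 0.
Branch on r: set r = 1.
Branch on t: set t = 1.
Branch on v: set v = 1.
Unit clause (s') forces s = 0.
Unit clause (p) forces p = 1.
Every clause now holds.

p ↦ 1, q ↦ 0, r ↦ 1, s ↦ 0, t ↦ 1, u ↦ 0, v ↦ 1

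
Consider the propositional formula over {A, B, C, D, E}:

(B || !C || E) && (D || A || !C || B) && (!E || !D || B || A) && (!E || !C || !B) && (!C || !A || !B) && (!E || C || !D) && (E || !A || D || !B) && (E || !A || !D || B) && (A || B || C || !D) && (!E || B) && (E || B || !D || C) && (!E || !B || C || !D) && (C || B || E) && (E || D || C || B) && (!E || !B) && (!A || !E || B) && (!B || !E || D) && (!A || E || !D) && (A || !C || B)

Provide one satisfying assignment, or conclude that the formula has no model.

Try E = false.
Try B = true.
Try C = false.
Try A = false.
No clause remains; D is free.

A=false, B=true, C=false, D=true, E=false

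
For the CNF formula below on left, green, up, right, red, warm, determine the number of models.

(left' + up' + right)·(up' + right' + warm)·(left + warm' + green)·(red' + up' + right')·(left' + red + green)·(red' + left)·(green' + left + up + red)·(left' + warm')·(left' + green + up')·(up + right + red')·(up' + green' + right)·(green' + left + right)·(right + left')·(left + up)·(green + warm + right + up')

4

There are 2^6 = 64 truth assignments over (left, green, up, right, red, warm).
Split on green. With green = 1, the clauses containing green are satisfied and green' drops from the rest; 3 of the 2^5 = 32 assignments to the other variables satisfy what remains.
With green = 0, by the same count on the reduced clause set, 1 assignment works.
Total: 3 + 1 = 4.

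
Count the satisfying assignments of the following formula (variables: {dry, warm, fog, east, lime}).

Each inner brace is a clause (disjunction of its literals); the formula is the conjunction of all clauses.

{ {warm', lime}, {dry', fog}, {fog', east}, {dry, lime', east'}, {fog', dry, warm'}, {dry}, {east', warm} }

There are 2^5 = 32 truth assignments over (dry, warm, fog, east, lime).
Split on east. With east = 1, the clauses containing east are satisfied and east' drops from the rest; 1 of the 2^4 = 16 assignments to the other variables satisfy what remains.
With east = 0, by the same count on the reduced clause set, 0 assignments work.
Total: 1 + 0 = 1.

1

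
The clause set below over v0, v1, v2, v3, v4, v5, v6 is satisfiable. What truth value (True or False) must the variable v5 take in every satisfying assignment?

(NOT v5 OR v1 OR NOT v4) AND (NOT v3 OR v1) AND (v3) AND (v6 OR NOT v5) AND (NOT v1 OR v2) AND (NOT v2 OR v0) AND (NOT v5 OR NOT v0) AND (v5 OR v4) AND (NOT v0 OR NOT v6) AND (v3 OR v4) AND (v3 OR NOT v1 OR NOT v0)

False

Suppose v5 = true.
Unit clause (v3) forces v3 = true.
Unit clause (v1) forces v1 = true.
Unit clause (v6) forces v6 = true.
Unit clause (v2) forces v2 = true.
Unit clause (v0) forces v0 = true.
Now (NOT v0) is unsatisfied and unit — conflict.
So every satisfying assignment has v5 = False.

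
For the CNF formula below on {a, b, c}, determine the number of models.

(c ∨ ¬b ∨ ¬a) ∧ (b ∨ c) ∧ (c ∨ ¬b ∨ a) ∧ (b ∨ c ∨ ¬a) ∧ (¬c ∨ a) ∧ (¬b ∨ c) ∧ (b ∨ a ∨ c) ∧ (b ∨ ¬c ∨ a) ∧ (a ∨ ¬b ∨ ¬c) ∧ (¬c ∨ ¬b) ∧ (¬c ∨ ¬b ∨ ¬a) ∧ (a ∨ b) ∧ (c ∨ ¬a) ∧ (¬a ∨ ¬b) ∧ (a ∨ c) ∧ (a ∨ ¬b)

There are 2^3 = 8 truth assignments over (a, b, c).
Check each against the 16 clauses (columns in the order a, b, c):
  F F F  ✗ fails (b ∨ c)
  F F T  ✗ fails (¬c ∨ a)
  F T F  ✗ fails (c ∨ ¬b ∨ a)
  F T T  ✗ fails (¬c ∨ a)
  T F F  ✗ fails (b ∨ c)
  T F T  ✓ satisfies all
  T T F  ✗ fails (c ∨ ¬b ∨ ¬a)
  T T T  ✗ fails (¬c ∨ ¬b)
1 of the 8 rows is a model.

1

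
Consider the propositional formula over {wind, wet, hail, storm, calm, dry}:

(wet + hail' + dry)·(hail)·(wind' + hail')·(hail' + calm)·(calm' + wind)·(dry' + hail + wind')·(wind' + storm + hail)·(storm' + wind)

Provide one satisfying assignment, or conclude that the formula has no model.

UNSATISFIABLE

(hail) alone gives hail = 1.
(wind') alone gives wind = 0.
(calm) alone gives calm = 1.
That conflicts with the unit clause (calm').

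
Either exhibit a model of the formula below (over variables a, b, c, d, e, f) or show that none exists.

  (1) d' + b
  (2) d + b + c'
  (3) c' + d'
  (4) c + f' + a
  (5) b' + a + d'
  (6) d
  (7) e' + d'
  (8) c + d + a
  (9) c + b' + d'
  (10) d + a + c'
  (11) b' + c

From the singleton clause (d), d = 1.
From the singleton clause (b), b = 1.
From the singleton clause (c'), c = 0.
Now (c) is unsatisfied and unit — conflict.

UNSATISFIABLE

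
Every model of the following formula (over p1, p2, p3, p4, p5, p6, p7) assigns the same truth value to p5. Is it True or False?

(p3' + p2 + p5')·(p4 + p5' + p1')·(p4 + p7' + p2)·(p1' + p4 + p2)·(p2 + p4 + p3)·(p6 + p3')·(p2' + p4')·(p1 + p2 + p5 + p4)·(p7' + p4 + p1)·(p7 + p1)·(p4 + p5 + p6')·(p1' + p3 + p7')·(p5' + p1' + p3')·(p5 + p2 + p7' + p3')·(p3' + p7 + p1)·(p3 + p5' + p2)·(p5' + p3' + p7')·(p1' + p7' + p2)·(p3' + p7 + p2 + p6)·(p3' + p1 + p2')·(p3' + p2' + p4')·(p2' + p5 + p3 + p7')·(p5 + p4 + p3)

Suppose p5 = 1.
Branch on p3: set p3 = 0.
The clause (p2) is unit, so p2 = 1.
The clause (p4') is unit, so p4 = 0.
The clause (p1') is unit, so p1 = 0.
The clause (p7') is unit, so p7 = 0.
But (p7) is also a unit clause — contradiction.
That branch fails; take p3 = 1 instead.
The clause (p2) is unit, so p2 = 1.
The clause (p6) is unit, so p6 = 1.
The clause (p4') is unit, so p4 = 0.
The clause (p1') is unit, so p1 = 0.
But (p1) is also a unit clause — contradiction.
Both values of p3 lead to a conflict.
So every satisfying assignment has p5 = False.

False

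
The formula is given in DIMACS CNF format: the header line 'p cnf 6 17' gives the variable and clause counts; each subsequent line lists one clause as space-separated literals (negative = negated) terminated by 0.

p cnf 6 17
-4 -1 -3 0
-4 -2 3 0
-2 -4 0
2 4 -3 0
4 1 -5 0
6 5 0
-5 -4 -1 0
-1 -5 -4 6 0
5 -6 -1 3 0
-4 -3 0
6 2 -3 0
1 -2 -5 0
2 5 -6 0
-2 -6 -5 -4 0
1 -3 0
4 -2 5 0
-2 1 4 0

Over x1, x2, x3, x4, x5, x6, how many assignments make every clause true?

There are 2^6 = 64 truth assignments over (x1, x2, x3, x4, x5, x6).
Split on x6. With x6 = True, the clauses containing x6 are satisfied and ¬x6 drops from the rest; 4 of the 2^5 = 32 assignments to the other variables satisfy what remains.
With x6 = False, by the same count on the reduced clause set, 4 assignments work.
Total: 4 + 4 = 8.

8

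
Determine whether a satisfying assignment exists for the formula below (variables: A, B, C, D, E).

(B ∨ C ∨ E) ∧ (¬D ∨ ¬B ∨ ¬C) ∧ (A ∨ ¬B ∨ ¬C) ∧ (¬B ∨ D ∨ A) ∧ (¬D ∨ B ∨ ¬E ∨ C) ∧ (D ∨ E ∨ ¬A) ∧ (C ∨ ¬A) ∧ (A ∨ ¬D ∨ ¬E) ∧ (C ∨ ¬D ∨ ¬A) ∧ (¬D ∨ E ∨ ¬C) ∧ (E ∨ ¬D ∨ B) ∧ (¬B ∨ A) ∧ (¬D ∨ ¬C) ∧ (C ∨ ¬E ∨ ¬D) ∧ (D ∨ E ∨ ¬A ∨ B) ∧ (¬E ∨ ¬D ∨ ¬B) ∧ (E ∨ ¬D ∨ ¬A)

Satisfiable

Branch on C: set C = True.
Unit clause (¬D) forces D = False.
Branch on A: set A = False.
Unit clause (¬B) forces B = False.
No clause remains; E is free.
A satisfying assignment: A ↦ False,  B ↦ False,  C ↦ True,  D ↦ False,  E ↦ True.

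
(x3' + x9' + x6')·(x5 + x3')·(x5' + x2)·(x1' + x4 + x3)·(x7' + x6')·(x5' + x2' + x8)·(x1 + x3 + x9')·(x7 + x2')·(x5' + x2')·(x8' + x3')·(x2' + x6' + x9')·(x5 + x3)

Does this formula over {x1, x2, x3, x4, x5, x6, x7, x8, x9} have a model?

Try x5 = 1.
Unit clause (x2) forces x2 = 1.
Now (x2') is unsatisfied and unit — conflict.
Undo x5 and try x5 = 0.
Unit clause (x3') forces x3 = 0.
Now (x3) is unsatisfied and unit — conflict.
Either choice for x5 ends in contradiction.
No assignment satisfies every clause.

Unsatisfiable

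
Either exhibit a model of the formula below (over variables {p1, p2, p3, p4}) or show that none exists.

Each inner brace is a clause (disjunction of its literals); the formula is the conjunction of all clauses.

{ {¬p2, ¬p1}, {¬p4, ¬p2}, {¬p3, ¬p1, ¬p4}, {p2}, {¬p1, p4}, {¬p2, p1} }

UNSATISFIABLE

The clause (p2) is unit, so p2 = True.
The clause (¬p1) is unit, so p1 = False.
But (p1) is also a unit clause — contradiction.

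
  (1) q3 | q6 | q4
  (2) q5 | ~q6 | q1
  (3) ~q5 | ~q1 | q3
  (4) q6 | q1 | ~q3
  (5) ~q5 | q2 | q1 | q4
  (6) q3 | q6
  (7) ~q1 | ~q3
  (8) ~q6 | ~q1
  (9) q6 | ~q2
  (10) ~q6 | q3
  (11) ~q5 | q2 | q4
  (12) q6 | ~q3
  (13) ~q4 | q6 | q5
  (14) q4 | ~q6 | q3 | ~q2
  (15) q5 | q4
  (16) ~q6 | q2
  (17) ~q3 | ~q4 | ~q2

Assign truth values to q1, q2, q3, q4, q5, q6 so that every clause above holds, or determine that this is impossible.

q1: 0; q2: 1; q3: 1; q4: 0; q5: 1; q6: 1

Branch on q3: set q3 = 1.
(~q1) alone gives q1 = 0.
(q6) alone gives q6 = 1.
(q5) alone gives q5 = 1.
(q2) alone gives q2 = 1.
(~q4) alone gives q4 = 0.
All clauses are satisfied.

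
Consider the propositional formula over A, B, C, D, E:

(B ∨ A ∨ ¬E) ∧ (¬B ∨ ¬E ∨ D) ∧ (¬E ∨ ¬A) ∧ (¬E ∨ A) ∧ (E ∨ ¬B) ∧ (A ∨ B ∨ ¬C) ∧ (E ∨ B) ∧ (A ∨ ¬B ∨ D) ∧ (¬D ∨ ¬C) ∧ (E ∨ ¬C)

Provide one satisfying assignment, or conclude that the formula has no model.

Suppose E = False.
Unit clause (¬B) forces B = False.
But (B) is also a unit clause — contradiction.
So E must be the other value — set E = True.
Unit clause (¬A) forces A = False.
But (A) is also a unit clause — contradiction.
Either choice for E ends in contradiction.

UNSATISFIABLE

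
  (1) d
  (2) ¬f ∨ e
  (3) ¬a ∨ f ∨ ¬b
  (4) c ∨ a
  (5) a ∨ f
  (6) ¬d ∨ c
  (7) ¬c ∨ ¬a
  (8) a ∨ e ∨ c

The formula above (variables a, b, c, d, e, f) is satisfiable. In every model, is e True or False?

True

Suppose e = False.
The clause (d) is unit, so d = True.
The clause (¬f) is unit, so f = False.
The clause (a) is unit, so a = True.
The clause (¬b) is unit, so b = False.
The clause (c) is unit, so c = True.
But (¬c) is also a unit clause — contradiction.
So every satisfying assignment has e = True.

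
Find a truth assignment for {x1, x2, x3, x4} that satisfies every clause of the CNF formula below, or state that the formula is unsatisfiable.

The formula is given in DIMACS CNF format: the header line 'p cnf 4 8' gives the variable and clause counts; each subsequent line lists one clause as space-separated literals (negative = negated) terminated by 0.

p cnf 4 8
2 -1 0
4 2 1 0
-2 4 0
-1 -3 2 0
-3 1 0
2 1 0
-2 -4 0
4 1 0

UNSATISFIABLE

Case x2 = True:
(x4) alone gives x4 = True.
That conflicts with the unit clause (¬x4).
So x2 must be the other value — set x2 = False.
(¬x1) alone gives x1 = False.
That conflicts with the unit clause (x1).
Neither x2 = True nor x2 = False works.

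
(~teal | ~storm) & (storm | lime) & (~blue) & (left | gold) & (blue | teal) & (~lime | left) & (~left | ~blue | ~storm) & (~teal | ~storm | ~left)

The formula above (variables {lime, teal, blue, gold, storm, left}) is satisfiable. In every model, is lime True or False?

True

Suppose lime = 0.
From the singleton clause (storm), storm = 1.
From the singleton clause (~teal), teal = 0.
From the singleton clause (~blue), blue = 0.
But (blue) is also a unit clause — contradiction.
So every satisfying assignment has lime = True.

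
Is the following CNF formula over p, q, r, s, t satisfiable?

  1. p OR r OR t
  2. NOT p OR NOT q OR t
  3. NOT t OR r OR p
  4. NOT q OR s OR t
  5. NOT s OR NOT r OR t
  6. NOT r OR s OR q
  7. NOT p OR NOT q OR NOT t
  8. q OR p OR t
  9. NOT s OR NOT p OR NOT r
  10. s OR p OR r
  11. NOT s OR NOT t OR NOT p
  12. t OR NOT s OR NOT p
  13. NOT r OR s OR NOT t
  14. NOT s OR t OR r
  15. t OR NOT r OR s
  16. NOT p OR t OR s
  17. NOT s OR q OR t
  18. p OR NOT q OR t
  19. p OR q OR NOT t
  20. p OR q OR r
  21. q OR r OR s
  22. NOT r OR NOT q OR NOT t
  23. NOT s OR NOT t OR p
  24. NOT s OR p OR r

No

Branch on p: set p = true.
Branch on q: set q = false.
Branch on r: set r = false.
The clause (s) is unit, so s = true.
The clause (NOT t) is unit, so t = false.
That conflicts with the unit clause (t).
That branch fails; take r = true instead.
The clause (s) is unit, so s = true.
That conflicts with the unit clause (NOT s).
Either choice for r ends in contradiction.
That branch fails; take q = true instead.
The clause (t) is unit, so t = true.
That conflicts with the unit clause (NOT t).
Either choice for q ends in contradiction.
That branch fails; take p = false instead.
Branch on r: set r = true.
Branch on s: set s = false.
The clause (q) is unit, so q = true.
The clause (t) is unit, so t = true.
That conflicts with the unit clause (NOT t).
That branch fails; take s = true instead.
The clause (t) is unit, so t = true.
That conflicts with the unit clause (NOT t).
Either choice for s ends in contradiction.
That branch fails; take r = false instead.
The clause (t) is unit, so t = true.
That conflicts with the unit clause (NOT t).
Either choice for r ends in contradiction.
Either choice for p ends in contradiction.
No assignment satisfies every clause.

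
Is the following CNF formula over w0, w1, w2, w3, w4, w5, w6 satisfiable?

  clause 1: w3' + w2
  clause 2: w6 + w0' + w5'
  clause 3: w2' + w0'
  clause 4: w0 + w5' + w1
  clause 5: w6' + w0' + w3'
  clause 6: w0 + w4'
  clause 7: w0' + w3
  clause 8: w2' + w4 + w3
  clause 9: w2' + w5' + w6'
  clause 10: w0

The clause (w0) is unit, so w0 = 1.
The clause (w2') is unit, so w2 = 0.
The clause (w3') is unit, so w3 = 0.
That conflicts with the unit clause (w3).
No assignment satisfies every clause.

Unsatisfiable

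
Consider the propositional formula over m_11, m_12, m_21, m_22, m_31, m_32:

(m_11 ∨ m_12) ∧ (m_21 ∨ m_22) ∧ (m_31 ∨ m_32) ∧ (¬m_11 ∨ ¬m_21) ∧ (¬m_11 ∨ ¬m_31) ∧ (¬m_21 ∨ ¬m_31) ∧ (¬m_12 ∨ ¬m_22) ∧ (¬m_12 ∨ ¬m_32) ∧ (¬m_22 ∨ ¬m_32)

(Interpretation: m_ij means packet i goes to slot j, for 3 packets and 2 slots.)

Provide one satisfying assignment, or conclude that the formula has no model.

Branch on m_11: set m_11 = True.
From the singleton clause (¬m_21), m_21 = False.
From the singleton clause (m_22), m_22 = True.
From the singleton clause (¬m_31), m_31 = False.
From the singleton clause (m_32), m_32 = True.
Now (¬m_32) is unsatisfied and unit — conflict.
Backtrack on m_11: now try m_11 = False.
From the singleton clause (m_12), m_12 = True.
From the singleton clause (¬m_22), m_22 = False.
From the singleton clause (m_21), m_21 = True.
From the singleton clause (¬m_31), m_31 = False.
From the singleton clause (m_32), m_32 = True.
Now (¬m_32) is unsatisfied and unit — conflict.
Either choice for m_11 ends in contradiction.

UNSATISFIABLE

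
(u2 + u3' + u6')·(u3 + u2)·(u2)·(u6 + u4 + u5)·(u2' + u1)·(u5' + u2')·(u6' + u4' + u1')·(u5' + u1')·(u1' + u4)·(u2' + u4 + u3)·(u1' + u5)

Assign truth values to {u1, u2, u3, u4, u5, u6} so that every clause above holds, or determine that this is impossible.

Unit clause (u2) forces u2 = 1.
Unit clause (u1) forces u1 = 1.
Unit clause (u5') forces u5 = 0.
But (u5) is also a unit clause — contradiction.

UNSATISFIABLE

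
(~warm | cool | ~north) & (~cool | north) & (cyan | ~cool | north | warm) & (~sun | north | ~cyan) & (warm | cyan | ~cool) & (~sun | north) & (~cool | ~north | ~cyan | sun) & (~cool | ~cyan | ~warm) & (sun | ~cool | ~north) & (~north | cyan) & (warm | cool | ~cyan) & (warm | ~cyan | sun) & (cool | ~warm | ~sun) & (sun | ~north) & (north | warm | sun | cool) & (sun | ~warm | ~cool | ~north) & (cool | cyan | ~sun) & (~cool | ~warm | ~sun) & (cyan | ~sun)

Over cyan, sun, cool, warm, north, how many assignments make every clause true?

There are 2^5 = 32 truth assignments over (cyan, sun, cool, warm, north).
Split on cool. With cool = 1, the clauses containing cool are satisfied and ~cool drops from the rest; 1 of the 2^4 = 16 assignments to the other variables satisfy what remains.
With cool = 0, by the same count on the reduced clause set, 2 assignments work.
(One model: cyan=F, sun=F, cool=F, warm=T, north=F.)
Total: 1 + 2 = 3.

3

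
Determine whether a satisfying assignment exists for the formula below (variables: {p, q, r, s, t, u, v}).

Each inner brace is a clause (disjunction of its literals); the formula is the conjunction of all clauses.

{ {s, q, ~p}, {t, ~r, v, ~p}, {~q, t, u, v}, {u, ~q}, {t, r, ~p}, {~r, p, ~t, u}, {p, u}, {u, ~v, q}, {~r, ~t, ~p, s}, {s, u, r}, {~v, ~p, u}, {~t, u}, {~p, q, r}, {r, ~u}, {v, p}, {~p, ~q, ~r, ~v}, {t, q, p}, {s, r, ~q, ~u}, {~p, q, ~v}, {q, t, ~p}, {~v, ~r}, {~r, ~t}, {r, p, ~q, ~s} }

Try u = 1.
The clause (r) is unit, so r = 1.
The clause (~v) is unit, so v = 0.
The clause (p) is unit, so p = 1.
The clause (t) is unit, so t = 1.
That conflicts with the unit clause (~t).
Backtrack on u: now try u = 0.
The clause (~q) is unit, so q = 0.
The clause (p) is unit, so p = 1.
The clause (s) is unit, so s = 1.
The clause (~v) is unit, so v = 0.
The clause (~t) is unit, so t = 0.
That conflicts with the unit clause (t).
Neither u = 1 nor u = 0 works.
No assignment satisfies every clause.

No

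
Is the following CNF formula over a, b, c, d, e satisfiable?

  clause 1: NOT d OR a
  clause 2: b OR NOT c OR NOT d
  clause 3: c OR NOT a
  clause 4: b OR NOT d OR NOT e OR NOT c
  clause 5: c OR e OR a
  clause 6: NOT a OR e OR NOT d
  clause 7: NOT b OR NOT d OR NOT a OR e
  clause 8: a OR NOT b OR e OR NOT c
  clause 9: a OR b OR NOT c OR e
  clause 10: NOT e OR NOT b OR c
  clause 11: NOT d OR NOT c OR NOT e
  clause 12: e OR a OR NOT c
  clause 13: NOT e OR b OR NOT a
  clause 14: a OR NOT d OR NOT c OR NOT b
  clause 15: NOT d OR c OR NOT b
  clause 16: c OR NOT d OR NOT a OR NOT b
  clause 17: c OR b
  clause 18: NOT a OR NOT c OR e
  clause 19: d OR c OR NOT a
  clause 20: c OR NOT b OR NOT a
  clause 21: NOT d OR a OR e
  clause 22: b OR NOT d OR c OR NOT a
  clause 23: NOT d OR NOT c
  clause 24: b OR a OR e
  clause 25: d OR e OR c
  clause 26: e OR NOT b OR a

Case d = false:
Case c = true:
Case e = true:
Case b = true:
All clauses hold; a can take either value.
A satisfying assignment: a=false; b=true; c=true; d=false; e=true.

Satisfiable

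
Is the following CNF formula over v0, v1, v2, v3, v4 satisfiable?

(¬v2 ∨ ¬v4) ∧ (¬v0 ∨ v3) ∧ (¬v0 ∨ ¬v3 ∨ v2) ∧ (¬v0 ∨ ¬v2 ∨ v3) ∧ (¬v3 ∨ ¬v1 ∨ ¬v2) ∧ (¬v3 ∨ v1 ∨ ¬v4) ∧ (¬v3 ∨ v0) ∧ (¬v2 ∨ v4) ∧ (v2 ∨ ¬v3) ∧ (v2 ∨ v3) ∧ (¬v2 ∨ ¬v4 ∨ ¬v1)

No, unsatisfiable

Try v2 = False.
From the singleton clause (¬v3), v3 = False.
But (v3) is also a unit clause — contradiction.
So v2 must be the other value — set v2 = True.
From the singleton clause (¬v4), v4 = False.
But (v4) is also a unit clause — contradiction.
Neither v2 = True nor v2 = False works.
No assignment satisfies every clause.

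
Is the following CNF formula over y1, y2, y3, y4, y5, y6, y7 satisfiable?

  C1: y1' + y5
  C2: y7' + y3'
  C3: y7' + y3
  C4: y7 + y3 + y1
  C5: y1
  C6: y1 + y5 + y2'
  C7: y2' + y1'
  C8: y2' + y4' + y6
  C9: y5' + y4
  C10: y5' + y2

(y1) alone gives y1 = 1.
(y5) alone gives y5 = 1.
(y2') alone gives y2 = 0.
But (y2) is also a unit clause — contradiction.
No assignment satisfies every clause.

No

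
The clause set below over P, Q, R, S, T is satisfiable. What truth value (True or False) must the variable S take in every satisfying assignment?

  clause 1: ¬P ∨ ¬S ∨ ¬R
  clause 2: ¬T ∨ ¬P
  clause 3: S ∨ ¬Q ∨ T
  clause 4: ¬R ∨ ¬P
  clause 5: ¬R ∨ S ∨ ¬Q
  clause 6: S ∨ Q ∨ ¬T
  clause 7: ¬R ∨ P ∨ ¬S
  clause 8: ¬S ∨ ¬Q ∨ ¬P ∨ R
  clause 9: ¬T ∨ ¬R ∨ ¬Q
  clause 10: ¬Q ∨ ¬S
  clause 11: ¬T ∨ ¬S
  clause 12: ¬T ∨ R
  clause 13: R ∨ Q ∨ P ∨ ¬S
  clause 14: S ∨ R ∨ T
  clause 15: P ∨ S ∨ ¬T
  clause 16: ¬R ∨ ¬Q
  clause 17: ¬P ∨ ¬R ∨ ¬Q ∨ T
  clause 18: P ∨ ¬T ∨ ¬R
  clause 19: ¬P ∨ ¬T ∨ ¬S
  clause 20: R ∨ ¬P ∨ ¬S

False

Suppose S = True.
Unit clause (¬Q) forces Q = False.
Unit clause (¬T) forces T = False.
Case P = False:
Unit clause (¬R) forces R = False.
That conflicts with the unit clause (R).
That branch fails; take P = True instead.
Unit clause (¬R) forces R = False.
That conflicts with the unit clause (R).
Neither P = True nor P = False works.
So every satisfying assignment has S = False.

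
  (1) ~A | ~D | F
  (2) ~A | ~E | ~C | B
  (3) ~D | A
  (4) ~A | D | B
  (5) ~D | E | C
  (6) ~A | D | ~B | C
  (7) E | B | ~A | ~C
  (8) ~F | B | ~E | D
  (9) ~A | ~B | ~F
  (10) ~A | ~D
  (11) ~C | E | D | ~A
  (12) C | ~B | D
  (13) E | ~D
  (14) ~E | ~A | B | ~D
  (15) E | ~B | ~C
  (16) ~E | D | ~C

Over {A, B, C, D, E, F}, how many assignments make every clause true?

There are 2^6 = 64 truth assignments over (A, B, C, D, E, F).
Split on A. With A = 1, the clauses containing A are satisfied and ~A drops from the rest; 0 of the 2^5 = 32 assignments to the other variables satisfy what remains.
With A = 0, by the same count on the reduced clause set, 5 assignments work.
Total: 0 + 5 = 5.

5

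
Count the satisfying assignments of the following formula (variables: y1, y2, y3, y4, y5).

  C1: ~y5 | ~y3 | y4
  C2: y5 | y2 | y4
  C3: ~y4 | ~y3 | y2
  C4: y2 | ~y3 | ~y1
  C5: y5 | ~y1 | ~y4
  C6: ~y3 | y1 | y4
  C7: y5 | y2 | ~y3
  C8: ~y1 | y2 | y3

14

There are 2^5 = 32 truth assignments over (y1, y2, y3, y4, y5).
Split on y4. With y4 = 1, the clauses containing y4 are satisfied and ~y4 drops from the rest; 8 of the 2^4 = 16 assignments to the other variables satisfy what remains.
With y4 = 0, by the same count on the reduced clause set, 6 assignments work.
Total: 8 + 6 = 14.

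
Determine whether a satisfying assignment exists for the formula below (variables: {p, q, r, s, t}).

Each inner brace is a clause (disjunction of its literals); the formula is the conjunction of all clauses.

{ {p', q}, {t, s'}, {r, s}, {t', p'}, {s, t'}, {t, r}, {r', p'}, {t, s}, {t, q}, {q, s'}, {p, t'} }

No

Suppose p = 0.
Unit clause (t') forces t = 0.
Unit clause (s') forces s = 0.
That conflicts with the unit clause (s).
That branch fails; take p = 1 instead.
Unit clause (q) forces q = 1.
Unit clause (t') forces t = 0.
Unit clause (s') forces s = 0.
That conflicts with the unit clause (s).
Either choice for p ends in contradiction.
No assignment satisfies every clause.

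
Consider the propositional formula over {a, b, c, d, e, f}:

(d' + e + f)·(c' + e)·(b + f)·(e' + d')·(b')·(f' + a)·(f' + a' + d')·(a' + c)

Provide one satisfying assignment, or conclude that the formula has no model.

a ↦ 1; b ↦ 0; c ↦ 1; d ↦ 0; e ↦ 1; f ↦ 1

From the singleton clause (b'), b = 0.
From the singleton clause (f), f = 1.
From the singleton clause (a), a = 1.
From the singleton clause (d'), d = 0.
From the singleton clause (c), c = 1.
From the singleton clause (e), e = 1.
Every clause now holds.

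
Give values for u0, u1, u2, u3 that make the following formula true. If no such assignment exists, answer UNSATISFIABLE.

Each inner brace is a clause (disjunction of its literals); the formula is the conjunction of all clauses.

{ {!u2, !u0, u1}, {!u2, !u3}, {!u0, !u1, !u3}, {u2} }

u0 ↦ true,  u1 ↦ true,  u2 ↦ true,  u3 ↦ false

From the singleton clause (u2), u2 = true.
From the singleton clause (!u3), u3 = false.
Branch on u0: set u0 = true.
From the singleton clause (u1), u1 = true.
All clauses are satisfied.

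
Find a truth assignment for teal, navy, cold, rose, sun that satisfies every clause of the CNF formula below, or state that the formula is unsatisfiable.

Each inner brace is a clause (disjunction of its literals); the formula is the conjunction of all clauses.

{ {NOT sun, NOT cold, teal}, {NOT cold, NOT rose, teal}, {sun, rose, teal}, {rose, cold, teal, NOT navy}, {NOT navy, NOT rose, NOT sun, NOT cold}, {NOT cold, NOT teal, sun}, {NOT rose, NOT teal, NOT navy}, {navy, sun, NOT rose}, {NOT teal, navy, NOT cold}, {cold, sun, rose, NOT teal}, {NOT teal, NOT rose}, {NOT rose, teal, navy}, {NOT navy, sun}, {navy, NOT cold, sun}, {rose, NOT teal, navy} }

Suppose teal = false.
Suppose sun = true.
Unit clause (NOT cold) forces cold = false.
Suppose rose = false.
Unit clause (NOT navy) forces navy = false.
This assignment satisfies each clause.

teal=false,  navy=false,  cold=false,  rose=false,  sun=true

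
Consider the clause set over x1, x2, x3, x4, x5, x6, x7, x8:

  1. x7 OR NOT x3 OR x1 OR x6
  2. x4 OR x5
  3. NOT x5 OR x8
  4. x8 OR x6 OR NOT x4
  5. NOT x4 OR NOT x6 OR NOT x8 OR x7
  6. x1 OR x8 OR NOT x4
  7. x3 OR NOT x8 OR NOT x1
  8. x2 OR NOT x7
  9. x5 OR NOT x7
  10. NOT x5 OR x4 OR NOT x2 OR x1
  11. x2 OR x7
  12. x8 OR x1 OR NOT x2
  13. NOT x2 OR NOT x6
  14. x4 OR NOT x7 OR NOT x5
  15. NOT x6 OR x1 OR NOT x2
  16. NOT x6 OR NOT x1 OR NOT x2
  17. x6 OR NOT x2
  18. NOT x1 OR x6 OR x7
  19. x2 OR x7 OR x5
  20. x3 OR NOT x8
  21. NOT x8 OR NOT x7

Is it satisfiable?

Unsatisfiable

Try x4 = true.
Try x5 = false.
From the singleton clause (NOT x7), x7 = false.
From the singleton clause (x2), x2 = true.
From the singleton clause (NOT x6), x6 = false.
That conflicts with the unit clause (x6).
Undo x5 and try x5 = true.
From the singleton clause (x8), x8 = true.
From the singleton clause (x3), x3 = true.
From the singleton clause (NOT x7), x7 = false.
From the singleton clause (NOT x6), x6 = false.
From the singleton clause (x1), x1 = true.
That conflicts with the unit clause (NOT x1).
Either choice for x5 ends in contradiction.
Undo x4 and try x4 = false.
From the singleton clause (x5), x5 = true.
From the singleton clause (x8), x8 = true.
From the singleton clause (NOT x7), x7 = false.
From the singleton clause (x2), x2 = true.
From the singleton clause (x1), x1 = true.
From the singleton clause (x3), x3 = true.
From the singleton clause (NOT x6), x6 = false.
That conflicts with the unit clause (x6).
Either choice for x4 ends in contradiction.
No assignment satisfies every clause.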